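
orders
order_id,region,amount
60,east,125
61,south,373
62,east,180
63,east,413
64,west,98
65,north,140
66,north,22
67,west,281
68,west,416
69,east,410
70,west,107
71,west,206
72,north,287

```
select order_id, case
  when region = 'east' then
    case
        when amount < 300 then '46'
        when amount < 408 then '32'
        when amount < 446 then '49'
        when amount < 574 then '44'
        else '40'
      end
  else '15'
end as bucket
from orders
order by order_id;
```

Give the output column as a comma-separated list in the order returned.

46, 15, 46, 49, 15, 15, 15, 15, 15, 49, 15, 15, 15

order_id=60: region='east' → inner[amount < 300] → 46
order_id=61: region='south' → outer ELSE → 15
order_id=62: region='east' → inner[amount < 300] → 46
order_id=63: region='east' → inner[amount < 446] → 49
order_id=64: region='west' → outer ELSE → 15
order_id=65: region='north' → outer ELSE → 15
order_id=66: region='north' → outer ELSE → 15
order_id=67: region='west' → outer ELSE → 15
order_id=68: region='west' → outer ELSE → 15
order_id=69: region='east' → inner[amount < 446] → 49
order_id=70: region='west' → outer ELSE → 15
order_id=71: region='west' → outer ELSE → 15
order_id=72: region='north' → outer ELSE → 15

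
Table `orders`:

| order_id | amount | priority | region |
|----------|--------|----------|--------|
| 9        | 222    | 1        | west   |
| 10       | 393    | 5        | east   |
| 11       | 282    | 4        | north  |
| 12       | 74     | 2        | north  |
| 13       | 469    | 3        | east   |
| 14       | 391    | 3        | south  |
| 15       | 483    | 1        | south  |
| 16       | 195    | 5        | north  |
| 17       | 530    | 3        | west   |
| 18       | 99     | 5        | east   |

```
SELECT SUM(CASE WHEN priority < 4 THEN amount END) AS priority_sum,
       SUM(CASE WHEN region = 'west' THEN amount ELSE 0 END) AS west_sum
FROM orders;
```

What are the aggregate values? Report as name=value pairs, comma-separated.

[priority_sum: priority < 4]
order_id=9: ✓ → 222
order_id=10: ✗
order_id=11: ✗
order_id=12: ✓ → 74
order_id=13: ✓ → 469
order_id=14: ✓ → 391
order_id=15: ✓ → 483
order_id=16: ✗
order_id=17: ✓ → 530
order_id=18: ✗
priority_sum = 222 + 74 + 469 + 391 + 483 + 530 = 2169
—
[west_sum: region = 'west']
order_id=9: ✓ → 222
order_id=10: ✗
order_id=11: ✗
order_id=12: ✗
order_id=13: ✗
order_id=14: ✗
order_id=15: ✗
order_id=16: ✗
order_id=17: ✓ → 530
order_id=18: ✗
west_sum = 222 + 530 = 752

priority_sum=2169, west_sum=752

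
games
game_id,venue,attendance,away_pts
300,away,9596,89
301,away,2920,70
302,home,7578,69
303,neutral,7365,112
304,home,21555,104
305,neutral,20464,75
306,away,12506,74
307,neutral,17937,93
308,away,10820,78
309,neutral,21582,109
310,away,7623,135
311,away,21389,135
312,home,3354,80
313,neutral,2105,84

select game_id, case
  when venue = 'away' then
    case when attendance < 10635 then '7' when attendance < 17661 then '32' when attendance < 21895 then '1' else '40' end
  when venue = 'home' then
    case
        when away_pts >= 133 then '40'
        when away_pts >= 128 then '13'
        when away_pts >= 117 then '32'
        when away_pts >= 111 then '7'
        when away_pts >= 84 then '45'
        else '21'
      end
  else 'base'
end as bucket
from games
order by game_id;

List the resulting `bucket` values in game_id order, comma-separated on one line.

7, 7, 21, base, 45, base, 32, base, 32, base, 7, 1, 21, base

game_id=300: venue='away' → inner[attendance < 10635] → 7
game_id=301: venue='away' → inner[attendance < 10635] → 7
game_id=302: venue='home' → inner[ELSE] → 21
game_id=303: venue='neutral' → outer ELSE → base
game_id=304: venue='home' → inner[away_pts >= 84] → 45
game_id=305: venue='neutral' → outer ELSE → base
game_id=306: venue='away' → inner[attendance < 17661] → 32
game_id=307: venue='neutral' → outer ELSE → base
game_id=308: venue='away' → inner[attendance < 17661] → 32
game_id=309: venue='neutral' → outer ELSE → base
game_id=310: venue='away' → inner[attendance < 10635] → 7
game_id=311: venue='away' → inner[attendance < 21895] → 1
game_id=312: venue='home' → inner[ELSE] → 21
game_id=313: venue='neutral' → outer ELSE → base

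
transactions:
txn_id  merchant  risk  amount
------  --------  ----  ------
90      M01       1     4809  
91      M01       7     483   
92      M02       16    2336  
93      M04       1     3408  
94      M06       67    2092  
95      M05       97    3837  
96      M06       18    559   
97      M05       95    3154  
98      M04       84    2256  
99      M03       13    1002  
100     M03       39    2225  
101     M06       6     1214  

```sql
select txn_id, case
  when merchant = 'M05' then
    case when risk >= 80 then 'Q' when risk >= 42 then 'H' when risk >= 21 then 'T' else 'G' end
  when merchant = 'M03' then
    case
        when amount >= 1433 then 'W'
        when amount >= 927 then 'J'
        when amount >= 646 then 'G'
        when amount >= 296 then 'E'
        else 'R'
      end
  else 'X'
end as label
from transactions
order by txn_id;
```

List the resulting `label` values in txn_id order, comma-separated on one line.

X, X, X, X, X, Q, X, Q, X, J, W, X

txn_id=90: merchant='M01' → outer ELSE → X
txn_id=91: merchant='M01' → outer ELSE → X
txn_id=92: merchant='M02' → outer ELSE → X
txn_id=93: merchant='M04' → outer ELSE → X
txn_id=94: merchant='M06' → outer ELSE → X
txn_id=95: merchant='M05' → inner[risk >= 80] → Q
txn_id=96: merchant='M06' → outer ELSE → X
txn_id=97: merchant='M05' → inner[risk >= 80] → Q
txn_id=98: merchant='M04' → outer ELSE → X
txn_id=99: merchant='M03' → inner[amount >= 927] → J
txn_id=100: merchant='M03' → inner[amount >= 1433] → W
txn_id=101: merchant='M06' → outer ELSE → X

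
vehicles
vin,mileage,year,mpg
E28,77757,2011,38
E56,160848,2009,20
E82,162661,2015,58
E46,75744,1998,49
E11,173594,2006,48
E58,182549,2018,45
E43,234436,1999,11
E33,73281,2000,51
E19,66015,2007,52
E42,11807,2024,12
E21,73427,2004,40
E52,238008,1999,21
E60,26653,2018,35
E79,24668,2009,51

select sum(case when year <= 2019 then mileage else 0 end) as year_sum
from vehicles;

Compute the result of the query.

1569641

vin=E28: ✓ → 77757
vin=E56: ✓ → 160848
vin=E82: ✓ → 162661
vin=E46: ✓ → 75744
vin=E11: ✓ → 173594
vin=E58: ✓ → 182549
vin=E43: ✓ → 234436
vin=E33: ✓ → 73281
vin=E19: ✓ → 66015
vin=E42: ✗
vin=E21: ✓ → 73427
vin=E52: ✓ → 238008
vin=E60: ✓ → 26653
vin=E79: ✓ → 24668
year_sum = 77757 + 160848 + 162661 + 75744 + 173594 + 182549 + 234436 + 73281 + 66015 + 73427 + 238008 + 26653 + 24668 = 1569641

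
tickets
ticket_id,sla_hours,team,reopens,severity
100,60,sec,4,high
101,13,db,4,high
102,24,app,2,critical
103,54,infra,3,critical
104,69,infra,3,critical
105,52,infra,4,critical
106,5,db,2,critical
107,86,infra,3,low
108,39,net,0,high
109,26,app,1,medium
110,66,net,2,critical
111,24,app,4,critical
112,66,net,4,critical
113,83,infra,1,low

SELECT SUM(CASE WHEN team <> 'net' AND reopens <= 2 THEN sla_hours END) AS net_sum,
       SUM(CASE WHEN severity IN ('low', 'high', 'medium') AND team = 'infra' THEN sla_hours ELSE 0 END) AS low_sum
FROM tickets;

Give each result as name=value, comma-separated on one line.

net_sum=138, low_sum=169

[net_sum: team <> 'net' AND reopens <= 2]
ticket_id=100: ✗
ticket_id=101: ✗
ticket_id=102: ✓ → 24
ticket_id=103: ✗
ticket_id=104: ✗
ticket_id=105: ✗
ticket_id=106: ✓ → 5
ticket_id=107: ✗
ticket_id=108: ✗
ticket_id=109: ✓ → 26
ticket_id=110: ✗
ticket_id=111: ✗
ticket_id=112: ✗
ticket_id=113: ✓ → 83
net_sum = 24 + 5 + 26 + 83 = 138
—
[low_sum: severity IN ('low', 'high', 'medium') AND team = 'infra']
ticket_id=100: ✗
ticket_id=101: ✗
ticket_id=102: ✗
ticket_id=103: ✗
ticket_id=104: ✗
ticket_id=105: ✗
ticket_id=106: ✗
ticket_id=107: ✓ → 86
ticket_id=108: ✗
ticket_id=109: ✗
ticket_id=110: ✗
ticket_id=111: ✗
ticket_id=112: ✗
ticket_id=113: ✓ → 83
low_sum = 86 + 83 = 169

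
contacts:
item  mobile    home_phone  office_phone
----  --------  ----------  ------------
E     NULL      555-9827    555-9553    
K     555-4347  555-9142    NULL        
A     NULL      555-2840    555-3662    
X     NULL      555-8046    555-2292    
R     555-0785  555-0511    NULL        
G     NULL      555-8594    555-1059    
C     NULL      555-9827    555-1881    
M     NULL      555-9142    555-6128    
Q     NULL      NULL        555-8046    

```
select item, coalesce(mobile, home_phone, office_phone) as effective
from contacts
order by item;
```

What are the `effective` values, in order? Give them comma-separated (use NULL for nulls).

555-2840, 555-9827, 555-9827, 555-8594, 555-4347, 555-9142, 555-8046, 555-0785, 555-8046

item=A: mobile=NULL, home_phone=555-2840 → 555-2840
item=C: mobile=NULL, home_phone=555-9827 → 555-9827
item=E: mobile=NULL, home_phone=555-9827 → 555-9827
item=G: mobile=NULL, home_phone=555-8594 → 555-8594
item=K: mobile=555-4347 → 555-4347
item=M: mobile=NULL, home_phone=555-9142 → 555-9142
item=Q: mobile=NULL, home_phone=NULL, office_phone=555-8046 → 555-8046
item=R: mobile=555-0785 → 555-0785
item=X: mobile=NULL, home_phone=555-8046 → 555-8046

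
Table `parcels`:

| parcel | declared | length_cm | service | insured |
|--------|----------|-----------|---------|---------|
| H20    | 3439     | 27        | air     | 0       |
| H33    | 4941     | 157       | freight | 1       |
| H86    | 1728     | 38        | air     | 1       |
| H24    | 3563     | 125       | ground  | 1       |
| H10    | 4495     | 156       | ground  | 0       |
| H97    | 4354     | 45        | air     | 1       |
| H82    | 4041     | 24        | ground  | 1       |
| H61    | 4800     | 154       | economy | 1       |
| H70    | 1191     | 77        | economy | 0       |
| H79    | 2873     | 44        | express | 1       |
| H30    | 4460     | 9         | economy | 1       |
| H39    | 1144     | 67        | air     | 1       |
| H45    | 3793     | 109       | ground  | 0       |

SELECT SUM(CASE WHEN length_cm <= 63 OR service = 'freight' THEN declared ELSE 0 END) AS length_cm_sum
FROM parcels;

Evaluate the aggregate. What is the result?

parcel=H20: ✓ → 3439
parcel=H33: ✓ → 4941
parcel=H86: ✓ → 1728
parcel=H24: ✗
parcel=H10: ✗
parcel=H97: ✓ → 4354
parcel=H82: ✓ → 4041
parcel=H61: ✗
parcel=H70: ✗
parcel=H79: ✓ → 2873
parcel=H30: ✓ → 4460
parcel=H39: ✗
parcel=H45: ✗
length_cm_sum = 3439 + 4941 + 1728 + 4354 + 4041 + 2873 + 4460 = 25836

25836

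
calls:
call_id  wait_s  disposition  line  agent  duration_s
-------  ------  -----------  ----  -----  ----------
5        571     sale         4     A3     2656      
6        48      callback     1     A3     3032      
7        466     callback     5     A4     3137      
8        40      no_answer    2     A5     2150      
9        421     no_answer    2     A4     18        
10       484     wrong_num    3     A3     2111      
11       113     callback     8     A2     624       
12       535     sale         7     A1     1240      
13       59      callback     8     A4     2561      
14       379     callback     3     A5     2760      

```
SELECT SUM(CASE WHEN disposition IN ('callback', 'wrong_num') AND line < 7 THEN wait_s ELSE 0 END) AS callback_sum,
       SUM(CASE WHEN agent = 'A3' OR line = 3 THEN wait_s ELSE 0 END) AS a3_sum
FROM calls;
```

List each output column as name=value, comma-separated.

[callback_sum: disposition IN ('callback', 'wrong_num') AND line < 7]
call_id=5: ✗
call_id=6: ✓ → 48
call_id=7: ✓ → 466
call_id=8: ✗
call_id=9: ✗
call_id=10: ✓ → 484
call_id=11: ✗
call_id=12: ✗
call_id=13: ✗
call_id=14: ✓ → 379
callback_sum = 48 + 466 + 484 + 379 = 1377
—
[a3_sum: agent = 'A3' OR line = 3]
call_id=5: ✓ → 571
call_id=6: ✓ → 48
call_id=7: ✗
call_id=8: ✗
call_id=9: ✗
call_id=10: ✓ → 484
call_id=11: ✗
call_id=12: ✗
call_id=13: ✗
call_id=14: ✓ → 379
a3_sum = 571 + 48 + 484 + 379 = 1482

callback_sum=1377, a3_sum=1482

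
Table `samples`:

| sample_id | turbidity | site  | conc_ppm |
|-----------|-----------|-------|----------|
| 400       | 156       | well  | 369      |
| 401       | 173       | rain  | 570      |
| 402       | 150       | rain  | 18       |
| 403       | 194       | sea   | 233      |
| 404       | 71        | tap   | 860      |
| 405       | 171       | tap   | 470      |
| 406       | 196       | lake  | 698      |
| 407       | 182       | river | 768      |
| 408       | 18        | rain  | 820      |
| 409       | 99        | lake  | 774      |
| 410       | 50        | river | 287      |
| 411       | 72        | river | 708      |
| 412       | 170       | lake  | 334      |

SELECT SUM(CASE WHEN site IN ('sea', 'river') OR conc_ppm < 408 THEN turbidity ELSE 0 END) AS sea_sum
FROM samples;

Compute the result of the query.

974

sample_id=400: ✓ → 156
sample_id=401: ✗
sample_id=402: ✓ → 150
sample_id=403: ✓ → 194
sample_id=404: ✗
sample_id=405: ✗
sample_id=406: ✗
sample_id=407: ✓ → 182
sample_id=408: ✗
sample_id=409: ✗
sample_id=410: ✓ → 50
sample_id=411: ✓ → 72
sample_id=412: ✓ → 170
sea_sum = 156 + 150 + 194 + 182 + 50 + 72 + 170 = 974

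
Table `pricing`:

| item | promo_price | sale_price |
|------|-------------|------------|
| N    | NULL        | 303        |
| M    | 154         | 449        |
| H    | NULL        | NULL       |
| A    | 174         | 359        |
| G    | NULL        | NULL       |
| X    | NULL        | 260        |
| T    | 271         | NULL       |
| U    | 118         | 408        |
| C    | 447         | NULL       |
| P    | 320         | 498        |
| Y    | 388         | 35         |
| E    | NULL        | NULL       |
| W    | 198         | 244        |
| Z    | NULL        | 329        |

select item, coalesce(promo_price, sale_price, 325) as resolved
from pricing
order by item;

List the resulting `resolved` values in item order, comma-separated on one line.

item=A: promo_price=174 → 174
item=C: promo_price=447 → 447
item=E: promo_price=NULL, sale_price=NULL, → literal 325 → 325
item=G: promo_price=NULL, sale_price=NULL, → literal 325 → 325
item=H: promo_price=NULL, sale_price=NULL, → literal 325 → 325
item=M: promo_price=154 → 154
item=N: promo_price=NULL, sale_price=303 → 303
item=P: promo_price=320 → 320
item=T: promo_price=271 → 271
item=U: promo_price=118 → 118
item=W: promo_price=198 → 198
item=X: promo_price=NULL, sale_price=260 → 260
item=Y: promo_price=388 → 388
item=Z: promo_price=NULL, sale_price=329 → 329

174, 447, 325, 325, 325, 154, 303, 320, 271, 118, 198, 260, 388, 329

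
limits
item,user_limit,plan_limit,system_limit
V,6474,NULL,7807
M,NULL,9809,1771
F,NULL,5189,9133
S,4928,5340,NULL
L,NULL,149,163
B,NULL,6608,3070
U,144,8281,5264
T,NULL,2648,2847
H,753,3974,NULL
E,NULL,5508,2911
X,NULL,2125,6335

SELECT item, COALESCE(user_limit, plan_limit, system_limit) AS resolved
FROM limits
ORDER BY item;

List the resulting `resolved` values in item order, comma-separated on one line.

item=B: user_limit=NULL, plan_limit=6608 → 6608
item=E: user_limit=NULL, plan_limit=5508 → 5508
item=F: user_limit=NULL, plan_limit=5189 → 5189
item=H: user_limit=753 → 753
item=L: user_limit=NULL, plan_limit=149 → 149
item=M: user_limit=NULL, plan_limit=9809 → 9809
item=S: user_limit=4928 → 4928
item=T: user_limit=NULL, plan_limit=2648 → 2648
item=U: user_limit=144 → 144
item=V: user_limit=6474 → 6474
item=X: user_limit=NULL, plan_limit=2125 → 2125

6608, 5508, 5189, 753, 149, 9809, 4928, 2648, 144, 6474, 2125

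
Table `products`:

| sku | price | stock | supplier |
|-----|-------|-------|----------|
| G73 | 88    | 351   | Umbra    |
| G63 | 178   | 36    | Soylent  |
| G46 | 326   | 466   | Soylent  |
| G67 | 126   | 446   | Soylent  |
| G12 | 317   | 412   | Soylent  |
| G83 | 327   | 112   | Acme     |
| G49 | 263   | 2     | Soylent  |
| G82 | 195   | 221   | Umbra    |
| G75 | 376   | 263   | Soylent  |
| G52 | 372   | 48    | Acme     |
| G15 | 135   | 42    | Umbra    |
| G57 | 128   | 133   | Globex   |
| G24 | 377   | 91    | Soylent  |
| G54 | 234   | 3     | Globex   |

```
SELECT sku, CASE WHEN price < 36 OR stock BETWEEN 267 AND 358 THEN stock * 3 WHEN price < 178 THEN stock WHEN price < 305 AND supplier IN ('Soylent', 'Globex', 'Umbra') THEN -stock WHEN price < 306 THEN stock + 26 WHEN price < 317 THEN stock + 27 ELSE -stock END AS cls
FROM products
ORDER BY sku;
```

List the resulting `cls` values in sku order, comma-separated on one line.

-412, 42, -91, -466, -2, -48, -3, 133, -36, 446, 1053, -263, -221, -112

sku=G12: ELSE → -412
sku=G15: price < 178 → 42
sku=G24: ELSE → -91
sku=G46: ELSE → -466
sku=G49: price < 305 AND supplier IN ('Soylent', 'Globex', 'Umbra') → -2
sku=G52: ELSE → -48
sku=G54: price < 305 AND supplier IN ('Soylent', 'Globex', 'Umbra') → -3
sku=G57: price < 178 → 133
sku=G63: price < 305 AND supplier IN ('Soylent', 'Globex', 'Umbra') → -36
sku=G67: price < 178 → 446
sku=G73: price < 36 OR stock BETWEEN 267 AND 358 → 1053
sku=G75: ELSE → -263
sku=G82: price < 305 AND supplier IN ('Soylent', 'Globex', 'Umbra') → -221
sku=G83: ELSE → -112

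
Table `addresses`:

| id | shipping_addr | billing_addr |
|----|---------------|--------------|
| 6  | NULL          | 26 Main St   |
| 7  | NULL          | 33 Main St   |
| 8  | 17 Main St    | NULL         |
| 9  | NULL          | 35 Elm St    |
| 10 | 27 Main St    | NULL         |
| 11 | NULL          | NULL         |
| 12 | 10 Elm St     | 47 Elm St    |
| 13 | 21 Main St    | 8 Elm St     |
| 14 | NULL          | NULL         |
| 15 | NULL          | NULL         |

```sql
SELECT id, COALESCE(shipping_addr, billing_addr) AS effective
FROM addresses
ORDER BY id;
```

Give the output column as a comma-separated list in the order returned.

26 Main St, 33 Main St, 17 Main St, 35 Elm St, 27 Main St, NULL, 10 Elm St, 21 Main St, NULL, NULL

id=6: shipping_addr=NULL, billing_addr=26 Main St → 26 Main St
id=7: shipping_addr=NULL, billing_addr=33 Main St → 33 Main St
id=8: shipping_addr=17 Main St → 17 Main St
id=9: shipping_addr=NULL, billing_addr=35 Elm St → 35 Elm St
id=10: shipping_addr=27 Main St → 27 Main St
id=11: shipping_addr=NULL, billing_addr=NULL (all NULL) → NULL
id=12: shipping_addr=10 Elm St → 10 Elm St
id=13: shipping_addr=21 Main St → 21 Main St
id=14: shipping_addr=NULL, billing_addr=NULL (all NULL) → NULL
id=15: shipping_addr=NULL, billing_addr=NULL (all NULL) → NULL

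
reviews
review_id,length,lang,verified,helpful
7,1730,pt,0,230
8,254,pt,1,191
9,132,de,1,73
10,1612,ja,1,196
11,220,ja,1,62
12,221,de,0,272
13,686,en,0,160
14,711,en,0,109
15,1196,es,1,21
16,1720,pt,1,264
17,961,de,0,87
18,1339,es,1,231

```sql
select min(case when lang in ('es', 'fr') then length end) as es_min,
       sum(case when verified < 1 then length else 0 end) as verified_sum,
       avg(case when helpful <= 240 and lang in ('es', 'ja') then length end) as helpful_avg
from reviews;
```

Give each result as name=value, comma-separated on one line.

[es_min: lang in ('es', 'fr')]
review_id=7: ✗
review_id=8: ✗
review_id=9: ✗
review_id=10: ✗
review_id=11: ✗
review_id=12: ✗
review_id=13: ✗
review_id=14: ✗
review_id=15: ✓ → 1196
review_id=16: ✗
review_id=17: ✗
review_id=18: ✓ → 1339
es_min = MIN(1196, 1339) = 1196
—
[verified_sum: verified < 1]
review_id=7: ✓ → 1730
review_id=8: ✗
review_id=9: ✗
review_id=10: ✗
review_id=11: ✗
review_id=12: ✓ → 221
review_id=13: ✓ → 686
review_id=14: ✓ → 711
review_id=15: ✗
review_id=16: ✗
review_id=17: ✓ → 961
review_id=18: ✗
verified_sum = 1730 + 221 + 686 + 711 + 961 = 4309
—
[helpful_avg: helpful <= 240 and lang in ('es', 'ja')]
review_id=7: ✗
review_id=8: ✗
review_id=9: ✗
review_id=10: ✓ → 1612
review_id=11: ✓ → 220
review_id=12: ✗
review_id=13: ✗
review_id=14: ✗
review_id=15: ✓ → 1196
review_id=16: ✗
review_id=17: ✗
review_id=18: ✓ → 1339
helpful_avg = (1612 + 220 + 1196 + 1339) / 4 = 1091.75

es_min=1196, verified_sum=4309, helpful_avg=1091.75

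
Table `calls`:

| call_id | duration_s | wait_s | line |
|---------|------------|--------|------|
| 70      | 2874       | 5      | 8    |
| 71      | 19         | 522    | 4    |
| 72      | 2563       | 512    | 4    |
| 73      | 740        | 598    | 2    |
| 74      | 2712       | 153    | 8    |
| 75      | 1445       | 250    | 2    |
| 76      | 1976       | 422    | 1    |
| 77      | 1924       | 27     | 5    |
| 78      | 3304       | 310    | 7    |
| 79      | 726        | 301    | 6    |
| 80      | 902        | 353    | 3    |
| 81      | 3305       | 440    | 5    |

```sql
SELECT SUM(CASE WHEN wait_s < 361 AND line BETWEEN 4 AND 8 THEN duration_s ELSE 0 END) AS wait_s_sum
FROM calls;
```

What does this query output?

call_id=70: ✓ → 2874
call_id=71: ✗
call_id=72: ✗
call_id=73: ✗
call_id=74: ✓ → 2712
call_id=75: ✗
call_id=76: ✗
call_id=77: ✓ → 1924
call_id=78: ✓ → 3304
call_id=79: ✓ → 726
call_id=80: ✗
call_id=81: ✗
wait_s_sum = 2874 + 2712 + 1924 + 3304 + 726 = 11540

11540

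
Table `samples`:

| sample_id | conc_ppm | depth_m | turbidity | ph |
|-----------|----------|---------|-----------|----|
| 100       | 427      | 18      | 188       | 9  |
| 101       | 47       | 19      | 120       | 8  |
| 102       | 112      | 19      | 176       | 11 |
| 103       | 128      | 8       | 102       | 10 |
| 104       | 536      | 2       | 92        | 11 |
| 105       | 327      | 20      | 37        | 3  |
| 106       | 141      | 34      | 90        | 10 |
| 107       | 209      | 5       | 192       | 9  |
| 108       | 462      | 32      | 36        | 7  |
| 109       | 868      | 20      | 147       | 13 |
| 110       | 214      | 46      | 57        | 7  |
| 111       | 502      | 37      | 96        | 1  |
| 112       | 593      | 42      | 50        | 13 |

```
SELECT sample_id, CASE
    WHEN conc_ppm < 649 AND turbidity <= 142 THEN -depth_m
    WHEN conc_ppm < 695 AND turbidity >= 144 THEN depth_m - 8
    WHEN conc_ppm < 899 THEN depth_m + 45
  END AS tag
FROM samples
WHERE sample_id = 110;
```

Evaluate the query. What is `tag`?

-46

sample_id = 110: conc_ppm=214, depth_m=46, turbidity=57, ph=7.
conc_ppm < 649 AND turbidity <= 142 → true → -46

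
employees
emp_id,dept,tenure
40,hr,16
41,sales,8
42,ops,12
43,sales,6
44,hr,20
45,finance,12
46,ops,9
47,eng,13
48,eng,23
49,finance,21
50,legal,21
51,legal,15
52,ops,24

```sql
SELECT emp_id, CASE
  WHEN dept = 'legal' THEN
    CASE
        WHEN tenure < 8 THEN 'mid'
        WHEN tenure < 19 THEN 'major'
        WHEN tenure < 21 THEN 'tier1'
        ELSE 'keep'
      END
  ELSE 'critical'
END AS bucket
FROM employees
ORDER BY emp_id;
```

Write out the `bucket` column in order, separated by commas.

emp_id=40: dept='hr' → outer ELSE → critical
emp_id=41: dept='sales' → outer ELSE → critical
emp_id=42: dept='ops' → outer ELSE → critical
emp_id=43: dept='sales' → outer ELSE → critical
emp_id=44: dept='hr' → outer ELSE → critical
emp_id=45: dept='finance' → outer ELSE → critical
emp_id=46: dept='ops' → outer ELSE → critical
emp_id=47: dept='eng' → outer ELSE → critical
emp_id=48: dept='eng' → outer ELSE → critical
emp_id=49: dept='finance' → outer ELSE → critical
emp_id=50: dept='legal' → inner[ELSE] → keep
emp_id=51: dept='legal' → inner[tenure < 19] → major
emp_id=52: dept='ops' → outer ELSE → critical

critical, critical, critical, critical, critical, critical, critical, critical, critical, critical, keep, major, critical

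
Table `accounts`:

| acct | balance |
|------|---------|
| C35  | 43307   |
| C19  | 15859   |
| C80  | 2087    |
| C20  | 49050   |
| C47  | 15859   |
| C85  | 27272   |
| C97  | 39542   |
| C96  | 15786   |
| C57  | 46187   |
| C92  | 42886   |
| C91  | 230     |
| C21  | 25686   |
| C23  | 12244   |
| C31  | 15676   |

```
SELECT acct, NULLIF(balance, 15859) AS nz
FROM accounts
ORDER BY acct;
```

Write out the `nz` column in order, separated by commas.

NULL, 49050, 25686, 12244, 15676, 43307, NULL, 46187, 2087, 27272, 230, 42886, 15786, 39542

acct=C19: balance=15859 vs 15859: equal → NULL
acct=C20: balance=49050 vs 15859: differ → 49050
acct=C21: balance=25686 vs 15859: differ → 25686
acct=C23: balance=12244 vs 15859: differ → 12244
acct=C31: balance=15676 vs 15859: differ → 15676
acct=C35: balance=43307 vs 15859: differ → 43307
acct=C47: balance=15859 vs 15859: equal → NULL
acct=C57: balance=46187 vs 15859: differ → 46187
acct=C80: balance=2087 vs 15859: differ → 2087
acct=C85: balance=27272 vs 15859: differ → 27272
acct=C91: balance=230 vs 15859: differ → 230
acct=C92: balance=42886 vs 15859: differ → 42886
acct=C96: balance=15786 vs 15859: differ → 15786
acct=C97: balance=39542 vs 15859: differ → 39542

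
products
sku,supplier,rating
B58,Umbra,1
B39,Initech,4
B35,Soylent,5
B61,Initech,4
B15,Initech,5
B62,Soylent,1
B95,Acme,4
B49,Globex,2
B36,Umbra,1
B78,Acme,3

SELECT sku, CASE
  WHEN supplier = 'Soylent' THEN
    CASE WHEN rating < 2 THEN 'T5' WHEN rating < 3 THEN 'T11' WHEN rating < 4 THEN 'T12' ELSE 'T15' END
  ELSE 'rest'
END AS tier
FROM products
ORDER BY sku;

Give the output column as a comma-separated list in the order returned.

sku=B15: supplier='Initech' → outer ELSE → rest
sku=B35: supplier='Soylent' → inner[ELSE] → T15
sku=B36: supplier='Umbra' → outer ELSE → rest
sku=B39: supplier='Initech' → outer ELSE → rest
sku=B49: supplier='Globex' → outer ELSE → rest
sku=B58: supplier='Umbra' → outer ELSE → rest
sku=B61: supplier='Initech' → outer ELSE → rest
sku=B62: supplier='Soylent' → inner[rating < 2] → T5
sku=B78: supplier='Acme' → outer ELSE → rest
sku=B95: supplier='Acme' → outer ELSE → rest

rest, T15, rest, rest, rest, rest, rest, T5, rest, rest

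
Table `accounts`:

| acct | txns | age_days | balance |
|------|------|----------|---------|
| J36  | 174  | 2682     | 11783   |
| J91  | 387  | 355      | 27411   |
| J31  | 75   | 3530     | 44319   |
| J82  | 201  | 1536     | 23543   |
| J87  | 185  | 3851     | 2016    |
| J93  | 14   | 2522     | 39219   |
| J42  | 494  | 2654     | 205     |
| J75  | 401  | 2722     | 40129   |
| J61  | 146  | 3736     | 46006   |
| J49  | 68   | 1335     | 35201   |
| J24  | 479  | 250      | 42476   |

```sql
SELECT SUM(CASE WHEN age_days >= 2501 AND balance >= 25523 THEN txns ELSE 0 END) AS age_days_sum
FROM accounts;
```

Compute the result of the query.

636

acct=J36: ✗
acct=J91: ✗
acct=J31: ✓ → 75
acct=J82: ✗
acct=J87: ✗
acct=J93: ✓ → 14
acct=J42: ✗
acct=J75: ✓ → 401
acct=J61: ✓ → 146
acct=J49: ✗
acct=J24: ✗
age_days_sum = 75 + 14 + 401 + 146 = 636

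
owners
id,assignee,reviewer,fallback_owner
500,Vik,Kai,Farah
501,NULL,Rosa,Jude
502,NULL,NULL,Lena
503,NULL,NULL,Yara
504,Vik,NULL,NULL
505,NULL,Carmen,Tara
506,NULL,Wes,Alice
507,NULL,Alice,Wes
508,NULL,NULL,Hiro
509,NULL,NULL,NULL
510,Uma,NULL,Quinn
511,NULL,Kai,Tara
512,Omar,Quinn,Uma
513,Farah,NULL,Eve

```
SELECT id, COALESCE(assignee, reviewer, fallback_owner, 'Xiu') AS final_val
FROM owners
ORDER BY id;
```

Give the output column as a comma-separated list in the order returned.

id=500: assignee=Vik → Vik
id=501: assignee=NULL, reviewer=Rosa → Rosa
id=502: assignee=NULL, reviewer=NULL, fallback_owner=Lena → Lena
id=503: assignee=NULL, reviewer=NULL, fallback_owner=Yara → Yara
id=504: assignee=Vik → Vik
id=505: assignee=NULL, reviewer=Carmen → Carmen
id=506: assignee=NULL, reviewer=Wes → Wes
id=507: assignee=NULL, reviewer=Alice → Alice
id=508: assignee=NULL, reviewer=NULL, fallback_owner=Hiro → Hiro
id=509: assignee=NULL, reviewer=NULL, fallback_owner=NULL, → literal Xiu → Xiu
id=510: assignee=Uma → Uma
id=511: assignee=NULL, reviewer=Kai → Kai
id=512: assignee=Omar → Omar
id=513: assignee=Farah → Farah

Vik, Rosa, Lena, Yara, Vik, Carmen, Wes, Alice, Hiro, Xiu, Uma, Kai, Omar, Farah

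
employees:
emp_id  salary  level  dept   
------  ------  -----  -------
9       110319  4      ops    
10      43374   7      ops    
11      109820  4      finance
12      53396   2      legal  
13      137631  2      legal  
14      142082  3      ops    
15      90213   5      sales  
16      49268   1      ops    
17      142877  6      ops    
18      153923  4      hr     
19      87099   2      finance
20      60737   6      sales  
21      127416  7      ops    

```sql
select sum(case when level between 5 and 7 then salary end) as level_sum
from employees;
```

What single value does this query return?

464617

emp_id=9: ✗
emp_id=10: ✓ → 43374
emp_id=11: ✗
emp_id=12: ✗
emp_id=13: ✗
emp_id=14: ✗
emp_id=15: ✓ → 90213
emp_id=16: ✗
emp_id=17: ✓ → 142877
emp_id=18: ✗
emp_id=19: ✗
emp_id=20: ✓ → 60737
emp_id=21: ✓ → 127416
level_sum = 43374 + 90213 + 142877 + 60737 + 127416 = 464617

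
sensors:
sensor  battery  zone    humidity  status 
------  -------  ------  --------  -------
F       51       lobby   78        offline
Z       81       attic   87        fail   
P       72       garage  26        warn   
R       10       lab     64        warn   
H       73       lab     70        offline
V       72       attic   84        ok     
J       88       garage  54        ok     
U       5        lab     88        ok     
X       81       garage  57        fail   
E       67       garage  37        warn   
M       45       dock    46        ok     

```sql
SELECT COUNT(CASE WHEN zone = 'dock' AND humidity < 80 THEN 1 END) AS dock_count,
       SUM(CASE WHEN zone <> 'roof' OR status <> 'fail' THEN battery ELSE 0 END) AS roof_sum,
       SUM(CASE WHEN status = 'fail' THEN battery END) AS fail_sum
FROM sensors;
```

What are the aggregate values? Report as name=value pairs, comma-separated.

[dock_count: zone = 'dock' AND humidity < 80]
sensor=F: ✗
sensor=Z: ✗
sensor=P: ✗
sensor=R: ✗
sensor=H: ✗
sensor=V: ✗
sensor=J: ✗
sensor=U: ✗
sensor=X: ✗
sensor=E: ✗
sensor=M: ✓ → 1
dock_count = COUNT(1) = 1
—
[roof_sum: zone <> 'roof' OR status <> 'fail']
sensor=F: ✓ → 51
sensor=Z: ✓ → 81
sensor=P: ✓ → 72
sensor=R: ✓ → 10
sensor=H: ✓ → 73
sensor=V: ✓ → 72
sensor=J: ✓ → 88
sensor=U: ✓ → 5
sensor=X: ✓ → 81
sensor=E: ✓ → 67
sensor=M: ✓ → 45
roof_sum = 51 + 81 + 72 + 10 + 73 + 72 + 88 + 5 + 81 + 67 + 45 = 645
—
[fail_sum: status = 'fail']
sensor=F: ✗
sensor=Z: ✓ → 81
sensor=P: ✗
sensor=R: ✗
sensor=H: ✗
sensor=V: ✗
sensor=J: ✗
sensor=U: ✗
sensor=X: ✓ → 81
sensor=E: ✗
sensor=M: ✗
fail_sum = 81 + 81 = 162

dock_count=1, roof_sum=645, fail_sum=162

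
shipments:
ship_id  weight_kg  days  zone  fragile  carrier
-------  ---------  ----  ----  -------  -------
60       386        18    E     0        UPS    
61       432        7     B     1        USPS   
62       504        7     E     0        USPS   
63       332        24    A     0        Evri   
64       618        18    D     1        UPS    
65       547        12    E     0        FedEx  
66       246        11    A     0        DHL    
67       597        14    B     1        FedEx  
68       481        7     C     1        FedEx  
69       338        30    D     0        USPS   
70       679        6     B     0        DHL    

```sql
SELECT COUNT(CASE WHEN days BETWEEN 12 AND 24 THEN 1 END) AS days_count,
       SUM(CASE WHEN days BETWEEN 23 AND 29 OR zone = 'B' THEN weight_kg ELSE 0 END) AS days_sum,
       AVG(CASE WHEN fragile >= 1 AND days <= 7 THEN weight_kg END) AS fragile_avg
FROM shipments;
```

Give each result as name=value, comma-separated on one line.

[days_count: days BETWEEN 12 AND 24]
ship_id=60: ✓ → 1
ship_id=61: ✗
ship_id=62: ✗
ship_id=63: ✓ → 1
ship_id=64: ✓ → 1
ship_id=65: ✓ → 1
ship_id=66: ✗
ship_id=67: ✓ → 1
ship_id=68: ✗
ship_id=69: ✗
ship_id=70: ✗
days_count = COUNT(1, 1, 1, 1, 1) = 5
—
[days_sum: days BETWEEN 23 AND 29 OR zone = 'B']
ship_id=60: ✗
ship_id=61: ✓ → 432
ship_id=62: ✗
ship_id=63: ✓ → 332
ship_id=64: ✗
ship_id=65: ✗
ship_id=66: ✗
ship_id=67: ✓ → 597
ship_id=68: ✗
ship_id=69: ✗
ship_id=70: ✓ → 679
days_sum = 432 + 332 + 597 + 679 = 2040
—
[fragile_avg: fragile >= 1 AND days <= 7]
ship_id=60: ✗
ship_id=61: ✓ → 432
ship_id=62: ✗
ship_id=63: ✗
ship_id=64: ✗
ship_id=65: ✗
ship_id=66: ✗
ship_id=67: ✗
ship_id=68: ✓ → 481
ship_id=69: ✗
ship_id=70: ✗
fragile_avg = (432 + 481) / 2 = 456.5

days_count=5, days_sum=2040, fragile_avg=456.5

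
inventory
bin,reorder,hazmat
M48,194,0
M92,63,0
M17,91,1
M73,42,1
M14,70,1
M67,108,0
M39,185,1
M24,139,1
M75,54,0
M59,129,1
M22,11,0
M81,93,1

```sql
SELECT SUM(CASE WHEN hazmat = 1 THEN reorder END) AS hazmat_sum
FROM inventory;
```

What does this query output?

749

bin=M48: ✗
bin=M92: ✗
bin=M17: ✓ → 91
bin=M73: ✓ → 42
bin=M14: ✓ → 70
bin=M67: ✗
bin=M39: ✓ → 185
bin=M24: ✓ → 139
bin=M75: ✗
bin=M59: ✓ → 129
bin=M22: ✗
bin=M81: ✓ → 93
hazmat_sum = 91 + 42 + 70 + 185 + 139 + 129 + 93 = 749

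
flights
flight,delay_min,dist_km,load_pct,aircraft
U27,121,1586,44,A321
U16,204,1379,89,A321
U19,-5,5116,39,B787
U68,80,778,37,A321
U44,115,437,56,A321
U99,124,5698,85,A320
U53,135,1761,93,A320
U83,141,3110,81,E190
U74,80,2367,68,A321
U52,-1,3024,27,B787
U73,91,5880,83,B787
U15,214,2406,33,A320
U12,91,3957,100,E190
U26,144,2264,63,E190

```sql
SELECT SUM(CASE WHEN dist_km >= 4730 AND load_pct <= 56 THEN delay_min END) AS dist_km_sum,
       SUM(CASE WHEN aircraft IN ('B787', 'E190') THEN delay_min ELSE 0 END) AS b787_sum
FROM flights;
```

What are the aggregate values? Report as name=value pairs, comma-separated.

dist_km_sum=-5, b787_sum=461

[dist_km_sum: dist_km >= 4730 AND load_pct <= 56]
flight=U27: ✗
flight=U16: ✗
flight=U19: ✓ → -5
flight=U68: ✗
flight=U44: ✗
flight=U99: ✗
flight=U53: ✗
flight=U83: ✗
flight=U74: ✗
flight=U52: ✗
flight=U73: ✗
flight=U15: ✗
flight=U12: ✗
flight=U26: ✗
dist_km_sum = -5
—
[b787_sum: aircraft IN ('B787', 'E190')]
flight=U27: ✗
flight=U16: ✗
flight=U19: ✓ → -5
flight=U68: ✗
flight=U44: ✗
flight=U99: ✗
flight=U53: ✗
flight=U83: ✓ → 141
flight=U74: ✗
flight=U52: ✓ → -1
flight=U73: ✓ → 91
flight=U15: ✗
flight=U12: ✓ → 91
flight=U26: ✓ → 144
b787_sum = -5 + 141 + -1 + 91 + 91 + 144 = 461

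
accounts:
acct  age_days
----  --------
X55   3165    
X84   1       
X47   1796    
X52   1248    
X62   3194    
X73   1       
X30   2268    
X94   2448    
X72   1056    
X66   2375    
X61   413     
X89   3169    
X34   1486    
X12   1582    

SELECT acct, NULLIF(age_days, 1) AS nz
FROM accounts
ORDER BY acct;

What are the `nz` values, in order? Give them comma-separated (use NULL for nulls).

1582, 2268, 1486, 1796, 1248, 3165, 413, 3194, 2375, 1056, NULL, NULL, 3169, 2448

acct=X12: age_days=1582 vs 1: differ → 1582
acct=X30: age_days=2268 vs 1: differ → 2268
acct=X34: age_days=1486 vs 1: differ → 1486
acct=X47: age_days=1796 vs 1: differ → 1796
acct=X52: age_days=1248 vs 1: differ → 1248
acct=X55: age_days=3165 vs 1: differ → 3165
acct=X61: age_days=413 vs 1: differ → 413
acct=X62: age_days=3194 vs 1: differ → 3194
acct=X66: age_days=2375 vs 1: differ → 2375
acct=X72: age_days=1056 vs 1: differ → 1056
acct=X73: age_days=1 vs 1: equal → NULL
acct=X84: age_days=1 vs 1: equal → NULL
acct=X89: age_days=3169 vs 1: differ → 3169
acct=X94: age_days=2448 vs 1: differ → 2448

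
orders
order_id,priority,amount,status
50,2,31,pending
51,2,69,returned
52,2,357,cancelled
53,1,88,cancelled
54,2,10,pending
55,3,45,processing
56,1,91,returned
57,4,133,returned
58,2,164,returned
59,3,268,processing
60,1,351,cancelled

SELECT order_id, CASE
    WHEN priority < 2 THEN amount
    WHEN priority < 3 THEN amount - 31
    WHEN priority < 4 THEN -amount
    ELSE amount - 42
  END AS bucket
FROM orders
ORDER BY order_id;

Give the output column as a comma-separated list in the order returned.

order_id=50: priority < 3 → 0
order_id=51: priority < 3 → 38
order_id=52: priority < 3 → 326
order_id=53: priority < 2 → 88
order_id=54: priority < 3 → -21
order_id=55: priority < 4 → -45
order_id=56: priority < 2 → 91
order_id=57: ELSE → 91
order_id=58: priority < 3 → 133
order_id=59: priority < 4 → -268
order_id=60: priority < 2 → 351

0, 38, 326, 88, -21, -45, 91, 91, 133, -268, 351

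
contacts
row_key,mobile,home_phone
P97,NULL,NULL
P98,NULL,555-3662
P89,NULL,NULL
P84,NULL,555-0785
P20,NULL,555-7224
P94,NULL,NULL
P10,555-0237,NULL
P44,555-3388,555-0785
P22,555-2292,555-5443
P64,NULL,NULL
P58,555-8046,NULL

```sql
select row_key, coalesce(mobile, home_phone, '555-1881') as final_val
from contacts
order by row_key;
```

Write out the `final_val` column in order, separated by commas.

555-0237, 555-7224, 555-2292, 555-3388, 555-8046, 555-1881, 555-0785, 555-1881, 555-1881, 555-1881, 555-3662

row_key=P10: mobile=555-0237 → 555-0237
row_key=P20: mobile=NULL, home_phone=555-7224 → 555-7224
row_key=P22: mobile=555-2292 → 555-2292
row_key=P44: mobile=555-3388 → 555-3388
row_key=P58: mobile=555-8046 → 555-8046
row_key=P64: mobile=NULL, home_phone=NULL, → literal 555-1881 → 555-1881
row_key=P84: mobile=NULL, home_phone=555-0785 → 555-0785
row_key=P89: mobile=NULL, home_phone=NULL, → literal 555-1881 → 555-1881
row_key=P94: mobile=NULL, home_phone=NULL, → literal 555-1881 → 555-1881
row_key=P97: mobile=NULL, home_phone=NULL, → literal 555-1881 → 555-1881
row_key=P98: mobile=NULL, home_phone=555-3662 → 555-3662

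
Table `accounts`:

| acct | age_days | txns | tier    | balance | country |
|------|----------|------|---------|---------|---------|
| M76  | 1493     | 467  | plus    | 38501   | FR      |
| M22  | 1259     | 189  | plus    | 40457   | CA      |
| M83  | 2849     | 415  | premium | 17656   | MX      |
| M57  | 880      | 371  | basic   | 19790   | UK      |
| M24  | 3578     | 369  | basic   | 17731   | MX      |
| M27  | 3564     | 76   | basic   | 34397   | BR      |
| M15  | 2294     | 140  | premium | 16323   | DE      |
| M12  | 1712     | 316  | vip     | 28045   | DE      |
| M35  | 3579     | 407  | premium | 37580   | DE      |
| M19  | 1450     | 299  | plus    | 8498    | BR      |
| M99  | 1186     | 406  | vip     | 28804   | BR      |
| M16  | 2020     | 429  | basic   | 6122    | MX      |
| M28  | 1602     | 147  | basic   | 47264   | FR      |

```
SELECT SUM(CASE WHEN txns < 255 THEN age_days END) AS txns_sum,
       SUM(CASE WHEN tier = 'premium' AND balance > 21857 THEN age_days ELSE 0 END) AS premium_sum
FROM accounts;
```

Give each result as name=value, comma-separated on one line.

[txns_sum: txns < 255]
acct=M76: ✗
acct=M22: ✓ → 1259
acct=M83: ✗
acct=M57: ✗
acct=M24: ✗
acct=M27: ✓ → 3564
acct=M15: ✓ → 2294
acct=M12: ✗
acct=M35: ✗
acct=M19: ✗
acct=M99: ✗
acct=M16: ✗
acct=M28: ✓ → 1602
txns_sum = 1259 + 3564 + 2294 + 1602 = 8719
—
[premium_sum: tier = 'premium' AND balance > 21857]
acct=M76: ✗
acct=M22: ✗
acct=M83: ✗
acct=M57: ✗
acct=M24: ✗
acct=M27: ✗
acct=M15: ✗
acct=M12: ✗
acct=M35: ✓ → 3579
acct=M19: ✗
acct=M99: ✗
acct=M16: ✗
acct=M28: ✗
premium_sum = 3579

txns_sum=8719, premium_sum=3579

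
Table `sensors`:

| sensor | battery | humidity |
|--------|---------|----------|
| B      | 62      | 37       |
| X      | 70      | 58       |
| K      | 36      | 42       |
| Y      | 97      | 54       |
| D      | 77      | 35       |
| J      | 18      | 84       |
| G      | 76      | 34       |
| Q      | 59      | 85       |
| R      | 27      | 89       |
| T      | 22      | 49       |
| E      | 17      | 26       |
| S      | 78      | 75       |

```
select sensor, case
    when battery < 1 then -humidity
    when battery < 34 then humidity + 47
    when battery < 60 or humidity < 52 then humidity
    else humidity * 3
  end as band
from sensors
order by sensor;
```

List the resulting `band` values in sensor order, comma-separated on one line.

37, 35, 73, 34, 131, 42, 85, 136, 225, 96, 174, 162

sensor=B: battery < 60 or humidity < 52 → 37
sensor=D: battery < 60 or humidity < 52 → 35
sensor=E: battery < 34 → 73
sensor=G: battery < 60 or humidity < 52 → 34
sensor=J: battery < 34 → 131
sensor=K: battery < 60 or humidity < 52 → 42
sensor=Q: battery < 60 or humidity < 52 → 85
sensor=R: battery < 34 → 136
sensor=S: ELSE → 225
sensor=T: battery < 34 → 96
sensor=X: ELSE → 174
sensor=Y: ELSE → 162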